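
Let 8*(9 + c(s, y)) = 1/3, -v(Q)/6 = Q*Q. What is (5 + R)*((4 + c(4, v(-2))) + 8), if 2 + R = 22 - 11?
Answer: 511/12 ≈ 42.583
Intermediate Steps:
R = 9 (R = -2 + (22 - 11) = -2 + 11 = 9)
v(Q) = -6*Q**2 (v(Q) = -6*Q*Q = -6*Q**2)
c(s, y) = -215/24 (c(s, y) = -9 + (1/8)/3 = -9 + (1/8)*(1/3) = -9 + 1/24 = -215/24)
(5 + R)*((4 + c(4, v(-2))) + 8) = (5 + 9)*((4 - 215/24) + 8) = 14*(-119/24 + 8) = 14*(73/24) = 511/12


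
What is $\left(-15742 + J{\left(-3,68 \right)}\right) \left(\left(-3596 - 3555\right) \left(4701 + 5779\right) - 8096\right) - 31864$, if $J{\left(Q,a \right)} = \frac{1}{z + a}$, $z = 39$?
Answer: $\frac{126246222150920}{107} \approx 1.1799 \cdot 10^{12}$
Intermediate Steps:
$J{\left(Q,a \right)} = \frac{1}{39 + a}$
$\left(-15742 + J{\left(-3,68 \right)}\right) \left(\left(-3596 - 3555\right) \left(4701 + 5779\right) - 8096\right) - 31864 = \left(-15742 + \frac{1}{39 + 68}\right) \left(\left(-3596 - 3555\right) \left(4701 + 5779\right) - 8096\right) - 31864 = \left(-15742 + \frac{1}{107}\right) \left(\left(-7151\right) 10480 - 8096\right) - 31864 = \left(-15742 + \frac{1}{107}\right) \left(-74942480 - 8096\right) - 31864 = \left(- \frac{1684393}{107}\right) \left(-74950576\right) - 31864 = \frac{126246225560368}{107} - 31864 = \frac{126246222150920}{107}$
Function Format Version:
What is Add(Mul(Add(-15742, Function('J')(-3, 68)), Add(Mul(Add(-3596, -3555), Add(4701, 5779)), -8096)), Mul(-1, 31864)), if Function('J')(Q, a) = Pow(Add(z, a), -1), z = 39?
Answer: Rational(126246222150920, 107) ≈ 1.1799e+12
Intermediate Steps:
Function('J')(Q, a) = Pow(Add(39, a), -1)
Add(Mul(Add(-15742, Function('J')(-3, 68)), Add(Mul(Add(-3596, -3555), Add(4701, 5779)), -8096)), Mul(-1, 31864)) = Add(Mul(Add(-15742, Pow(Add(39, 68), -1)), Add(Mul(Add(-3596, -3555), Add(4701, 5779)), -8096)), Mul(-1, 31864)) = Add(Mul(Add(-15742, Pow(107, -1)), Add(Mul(-7151, 10480), -8096)), -31864) = Add(Mul(Add(-15742, Rational(1, 107)), Add(-74942480, -8096)), -31864) = Add(Mul(Rational(-1684393, 107), -74950576), -31864) = Add(Rational(126246225560368, 107), -31864) = Rational(126246222150920, 107)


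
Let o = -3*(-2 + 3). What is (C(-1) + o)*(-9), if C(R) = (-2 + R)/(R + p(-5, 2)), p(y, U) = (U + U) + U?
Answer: 162/5 ≈ 32.400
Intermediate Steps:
p(y, U) = 3*U (p(y, U) = 2*U + U = 3*U)
o = -3 (o = -3*1 = -3)
C(R) = (-2 + R)/(6 + R) (C(R) = (-2 + R)/(R + 3*2) = (-2 + R)/(R + 6) = (-2 + R)/(6 + R))
(C(-1) + o)*(-9) = ((-2 - 1)/(6 - 1) - 3)*(-9) = (-3/5 - 3)*(-9) = -18/5*(-9) = 162/5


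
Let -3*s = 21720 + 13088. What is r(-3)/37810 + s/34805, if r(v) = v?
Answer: -52656149/157917246 ≈ -0.33344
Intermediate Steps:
s = -34808/3 (s = -(21720 + 13088)/3 = -⅓*34808 = -34808/3 ≈ -11603.)
r(-3)/37810 + s/34805 = -3/37810 - 34808/3/34805 = -3*1/37810 - 34808/3*1/34805 = -3/37810 - 34808/104415 = -52656149/157917246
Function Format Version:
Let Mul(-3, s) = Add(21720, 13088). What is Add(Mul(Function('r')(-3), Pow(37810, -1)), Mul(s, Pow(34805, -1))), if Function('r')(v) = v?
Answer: Rational(-52656149, 157917246) ≈ -0.33344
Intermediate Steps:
s = Rational(-34808, 3) (s = Mul(Rational(-1, 3), Add(21720, 13088)) = Mul(Rational(-1, 3), 34808) = Rational(-34808, 3) ≈ -11603.)
Add(Mul(Function('r')(-3), Pow(37810, -1)), Mul(s, Pow(34805, -1))) = Add(Mul(-3, Pow(37810, -1)), Mul(Rational(-34808, 3), Pow(34805, -1))) = Add(Mul(-3, Rational(1, 37810)), Mul(Rational(-34808, 3), Rational(1, 34805))) = Add(Rational(-3, 37810), Rational(-34808, 104415)) = Rational(-52656149, 157917246)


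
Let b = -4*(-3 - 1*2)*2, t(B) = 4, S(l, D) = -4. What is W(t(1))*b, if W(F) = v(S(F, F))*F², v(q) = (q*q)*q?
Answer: -40960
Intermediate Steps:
v(q) = q³ (v(q) = q²*q = q³)
W(F) = -64*F² (W(F) = (-4)³*F² = -64*F²)
b = 40 (b = -4*(-3 - 2)*2 = -4*(-5)*2 = 20*2 = 40)
W(t(1))*b = -64*4²*40 = -64*16*40 = -1024*40 = -40960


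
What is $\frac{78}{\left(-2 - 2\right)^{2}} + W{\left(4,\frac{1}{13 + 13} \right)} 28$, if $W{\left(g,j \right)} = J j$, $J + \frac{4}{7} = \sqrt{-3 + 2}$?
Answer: $\frac{443}{104} + \frac{14 i}{13} \approx 4.2596 + 1.0769 i$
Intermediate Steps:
$J = - \frac{4}{7} + i$ ($J = - \frac{4}{7} + \sqrt{-3 + 2} = - \frac{4}{7} + \sqrt{-1} = - \frac{4}{7} + i \approx -0.57143 + 1.0 i$)
$W{\left(g,j \right)} = j \left(- \frac{4}{7} + i\right)$ ($W{\left(g,j \right)} = \left(- \frac{4}{7} + i\right) j = j \left(- \frac{4}{7} + i\right)$)
$\frac{78}{\left(-2 - 2\right)^{2}} + W{\left(4,\frac{1}{13 + 13} \right)} 28 = \frac{78}{\left(-2 - 2\right)^{2}} + \frac{-4 + 7 i}{7 \left(13 + 13\right)} 28 = \frac{78}{\left(-4\right)^{2}} + \frac{-4 + 7 i}{7 \cdot 26} \cdot 28 = \frac{78}{16} + \frac{1}{7} \cdot \frac{1}{26} \left(-4 + 7 i\right) 28 = 78 \cdot \frac{1}{16} + \left(- \frac{2}{91} + \frac{i}{26}\right) 28 = \frac{39}{8} - \left(\frac{8}{13} - \frac{14 i}{13}\right) = \frac{443}{104} + \frac{14 i}{13}$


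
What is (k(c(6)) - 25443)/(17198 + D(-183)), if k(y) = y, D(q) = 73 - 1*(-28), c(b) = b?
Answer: -25437/17299 ≈ -1.4704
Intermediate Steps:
D(q) = 101 (D(q) = 73 + 28 = 101)
(k(c(6)) - 25443)/(17198 + D(-183)) = (6 - 25443)/(17198 + 101) = -25437/17299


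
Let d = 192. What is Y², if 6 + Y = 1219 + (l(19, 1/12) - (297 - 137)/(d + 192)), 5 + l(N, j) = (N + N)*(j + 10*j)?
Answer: 222278281/144 ≈ 1.5436e+6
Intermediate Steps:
l(N, j) = -5 + 22*N*j (l(N, j) = -5 + (N + N)*(j + 10*j) = -5 + (2*N)*(11*j) = -5 + 22*N*j)
Y = 14909/12 (Y = -6 + (1219 + ((-5 + 22*19/12) - (297 - 137)/(192 + 192))) = -6 + (1219 + ((-5 + 22*19*(1/12)) - 160/384)) = -6 + (1219 + ((-5 + 209/6) - 160/384)) = -6 + (1219 + (179/6 - 1*5/12)) = -6 + (1219 + (179/6 - 5/12)) = -6 + (1219 + 353/12) = -6 + 14981/12 = 14909/12 ≈ 1242.4)
Y² = (14909/12)² = 222278281/144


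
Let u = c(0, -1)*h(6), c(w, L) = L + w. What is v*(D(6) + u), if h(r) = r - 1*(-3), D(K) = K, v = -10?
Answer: 30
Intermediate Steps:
h(r) = 3 + r (h(r) = r + 3 = 3 + r)
u = -9 (u = (-1 + 0)*(3 + 6) = -1*9 = -9)
v*(D(6) + u) = -10*(6 - 9) = -10*(-3) = 30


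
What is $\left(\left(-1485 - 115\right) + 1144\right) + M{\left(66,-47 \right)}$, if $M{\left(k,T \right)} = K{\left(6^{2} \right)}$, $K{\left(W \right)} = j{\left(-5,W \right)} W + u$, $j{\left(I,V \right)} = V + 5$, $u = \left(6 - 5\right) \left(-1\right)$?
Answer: $1019$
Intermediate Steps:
$u = -1$ ($u = \left(6 - 5\right) \left(-1\right) = 1 \left(-1\right) = -1$)
$j{\left(I,V \right)} = 5 + V$
$K{\left(W \right)} = -1 + W \left(5 + W\right)$ ($K{\left(W \right)} = \left(5 + W\right) W - 1 = W \left(5 + W\right) - 1 = -1 + W \left(5 + W\right)$)
$M{\left(k,T \right)} = 1475$ ($M{\left(k,T \right)} = -1 + 6^{2} \left(5 + 6^{2}\right) = -1 + 36 \left(5 + 36\right) = -1 + 36 \cdot 41 = -1 + 1476 = 1475$)
$\left(\left(-1485 - 115\right) + 1144\right) + M{\left(66,-47 \right)} = \left(\left(-1485 - 115\right) + 1144\right) + 1475 = \left(-1600 + 1144\right) + 1475 = -456 + 1475 = 1019$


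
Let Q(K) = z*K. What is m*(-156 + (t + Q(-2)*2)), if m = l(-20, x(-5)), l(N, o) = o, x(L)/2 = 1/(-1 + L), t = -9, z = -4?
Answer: 149/3 ≈ 49.667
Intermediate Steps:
x(L) = 2/(-1 + L)
Q(K) = -4*K
m = -⅓ (m = 2/(-1 - 5) = 2/(-6) = 2*(-⅙) = -⅓ ≈ -0.33333)
m*(-156 + (t + Q(-2)*2)) = -(-156 + (-9 - 4*(-2)*2))/3 = -(-156 + (-9 + 8*2))/3 = -(-156 + (-9 + 16))/3 = -(-156 + 7)/3 = -⅓*(-149) = 149/3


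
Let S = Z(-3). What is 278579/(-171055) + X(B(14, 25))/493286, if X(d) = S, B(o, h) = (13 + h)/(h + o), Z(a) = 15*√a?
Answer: -278579/171055 + 15*I*√3/493286 ≈ -1.6286 + 5.2669e-5*I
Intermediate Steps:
S = 15*I*√3 (S = 15*√(-3) = 15*(I*√3) = 15*I*√3 ≈ 25.981*I)
B(o, h) = (13 + h)/(h + o)
X(d) = 15*I*√3
278579/(-171055) + X(B(14, 25))/493286 = 278579/(-171055) + (15*I*√3)/493286 = 278579*(-1/171055) + (15*I*√3)*(1/493286) = -278579/171055 + 15*I*√3/493286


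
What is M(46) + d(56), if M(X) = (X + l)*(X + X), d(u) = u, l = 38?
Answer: 7784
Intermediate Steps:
M(X) = 2*X*(38 + X) (M(X) = (X + 38)*(X + X) = (38 + X)*(2*X) = 2*X*(38 + X))
M(46) + d(56) = 2*46*(38 + 46) + 56 = 2*46*84 + 56 = 7728 + 56 = 7784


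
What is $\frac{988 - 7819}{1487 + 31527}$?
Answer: $- \frac{6831}{33014} \approx -0.20691$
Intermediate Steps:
$\frac{988 - 7819}{1487 + 31527} = - \frac{6831}{33014}$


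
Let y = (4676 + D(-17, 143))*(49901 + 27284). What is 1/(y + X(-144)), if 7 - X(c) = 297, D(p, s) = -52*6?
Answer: 1/336835050 ≈ 2.9688e-9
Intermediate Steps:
D(p, s) = -312
X(c) = -290 (X(c) = 7 - 1*297 = 7 - 297 = -290)
y = 336835340 (y = (4676 - 312)*(49901 + 27284) = 4364*77185 = 336835340)
1/(y + X(-144)) = 1/(336835340 - 290) = 1/336835050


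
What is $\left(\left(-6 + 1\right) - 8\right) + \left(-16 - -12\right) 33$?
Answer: $-145$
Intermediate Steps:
$\left(\left(-6 + 1\right) - 8\right) + \left(-16 - -12\right) 33 = \left(-5 - 8\right) + \left(-16 + 12\right) 33 = -13 - 132 = -145$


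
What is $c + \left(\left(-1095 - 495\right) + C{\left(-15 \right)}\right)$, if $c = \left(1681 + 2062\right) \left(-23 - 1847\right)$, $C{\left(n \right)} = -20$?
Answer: $-7001020$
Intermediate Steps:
$c = -6999410$ ($c = 3743 \left(-1870\right) = -6999410$)
$c + \left(\left(-1095 - 495\right) + C{\left(-15 \right)}\right) = -6999410 - 1610 = -7001020$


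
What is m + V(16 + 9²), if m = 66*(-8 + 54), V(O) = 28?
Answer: 3064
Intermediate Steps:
m = 3036 (m = 66*46 = 3036)
m + V(16 + 9²) = 3036 + 28 = 3064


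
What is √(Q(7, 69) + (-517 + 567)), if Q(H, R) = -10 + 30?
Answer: √70 ≈ 8.3666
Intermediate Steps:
Q(H, R) = 20
√(Q(7, 69) + (-517 + 567)) = √(20 + (-517 + 567)) = √(20 + 50) = √70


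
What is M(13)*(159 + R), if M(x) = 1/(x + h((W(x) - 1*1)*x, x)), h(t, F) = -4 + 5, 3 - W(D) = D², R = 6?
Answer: 165/14 ≈ 11.786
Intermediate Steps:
W(D) = 3 - D²
h(t, F) = 1
M(x) = 1/(1 + x) (M(x) = 1/(x + 1) = 1/(1 + x))
M(13)*(159 + R) = (159 + 6)/(1 + 13) = 165/14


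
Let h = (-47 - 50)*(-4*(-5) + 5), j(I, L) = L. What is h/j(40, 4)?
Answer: -2425/4 ≈ -606.25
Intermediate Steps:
h = -2425 (h = -97*(20 + 5) = -97*25 = -2425)
h/j(40, 4) = -2425/4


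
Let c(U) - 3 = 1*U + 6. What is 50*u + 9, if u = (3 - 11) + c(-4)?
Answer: -141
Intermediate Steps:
c(U) = 9 + U (c(U) = 3 + (1*U + 6) = 3 + (U + 6) = 3 + (6 + U) = 9 + U)
u = -3 (u = (3 - 11) + (9 - 4) = -8 + 5 = -3)
50*u + 9 = 50*(-3) + 9 = -150 + 9 = -141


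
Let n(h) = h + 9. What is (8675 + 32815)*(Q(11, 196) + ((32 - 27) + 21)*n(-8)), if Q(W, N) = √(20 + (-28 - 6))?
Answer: 1078740 + 41490*I*√14 ≈ 1.0787e+6 + 1.5524e+5*I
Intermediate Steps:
n(h) = 9 + h
Q(W, N) = I*√14 (Q(W, N) = √(20 - 34) = √(-14) = I*√14)
(8675 + 32815)*(Q(11, 196) + ((32 - 27) + 21)*n(-8)) = (8675 + 32815)*(I*√14 + ((32 - 27) + 21)*(9 - 8)) = 41490*(I*√14 + (5 + 21)*1) = 41490*(I*√14 + 26*1) = 41490*(I*√14 + 26) = 41490*(26 + I*√14) = 1078740 + 41490*I*√14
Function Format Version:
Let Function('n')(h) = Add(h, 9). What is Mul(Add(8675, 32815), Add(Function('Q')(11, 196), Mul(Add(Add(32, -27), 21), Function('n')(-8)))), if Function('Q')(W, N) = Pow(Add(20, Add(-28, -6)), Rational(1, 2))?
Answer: Add(1078740, Mul(41490, I, Pow(14, Rational(1, 2)))) ≈ Add(1.0787e+6, Mul(1.5524e+5, I))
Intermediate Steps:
Function('n')(h) = Add(9, h)
Function('Q')(W, N) = Mul(I, Pow(14, Rational(1, 2))) (Function('Q')(W, N) = Pow(Add(20, -34), Rational(1, 2)) = Pow(-14, Rational(1, 2)) = Mul(I, Pow(14, Rational(1, 2))))
Mul(Add(8675, 32815), Add(Function('Q')(11, 196), Mul(Add(Add(32, -27), 21), Function('n')(-8)))) = Mul(Add(8675, 32815), Add(Mul(I, Pow(14, Rational(1, 2))), Mul(Add(Add(32, -27), 21), Add(9, -8)))) = Mul(41490, Add(Mul(I, Pow(14, Rational(1, 2))), Mul(Add(5, 21), 1))) = Mul(41490, Add(Mul(I, Pow(14, Rational(1, 2))), Mul(26, 1))) = Mul(41490, Add(Mul(I, Pow(14, Rational(1, 2))), 26)) = Mul(41490, Add(26, Mul(I, Pow(14, Rational(1, 2))))) = Add(1078740, Mul(41490, I, Pow(14, Rational(1, 2))))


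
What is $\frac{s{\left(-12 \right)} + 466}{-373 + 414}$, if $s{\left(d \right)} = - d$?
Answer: $\frac{478}{41} \approx 11.659$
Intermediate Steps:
$\frac{s{\left(-12 \right)} + 466}{-373 + 414} = \frac{\left(-1\right) \left(-12\right) + 466}{-373 + 414} = \frac{12 + 466}{41} = 478 \cdot \frac{1}{41} = \frac{478}{41}$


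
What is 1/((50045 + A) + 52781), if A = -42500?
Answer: 1/60326 ≈ 1.6577e-5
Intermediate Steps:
1/((50045 + A) + 52781) = 1/((50045 - 42500) + 52781) = 1/(7545 + 52781) = 1/60326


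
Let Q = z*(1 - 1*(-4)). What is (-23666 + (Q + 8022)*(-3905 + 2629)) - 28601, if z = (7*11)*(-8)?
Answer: -6358259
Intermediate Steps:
z = -616 (z = 77*(-8) = -616)
Q = -3080 (Q = -616*(1 - 1*(-4)) = -616*(1 + 4) = -616*5 = -3080)
(-23666 + (Q + 8022)*(-3905 + 2629)) - 28601 = (-23666 + (-3080 + 8022)*(-3905 + 2629)) - 28601 = (-23666 + 4942*(-1276)) - 28601 = (-23666 - 6305992) - 28601 = -6329658 - 28601 = -6358259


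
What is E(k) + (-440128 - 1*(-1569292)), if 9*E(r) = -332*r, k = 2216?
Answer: 9426764/9 ≈ 1.0474e+6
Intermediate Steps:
E(r) = -332*r/9 (E(r) = (-332*r)/9 = -332*r/9)
E(k) + (-440128 - 1*(-1569292)) = -332/9*2216 + (-440128 - 1*(-1569292)) = -735712/9 + (-440128 + 1569292) = -735712/9 + 1129164 = 9426764/9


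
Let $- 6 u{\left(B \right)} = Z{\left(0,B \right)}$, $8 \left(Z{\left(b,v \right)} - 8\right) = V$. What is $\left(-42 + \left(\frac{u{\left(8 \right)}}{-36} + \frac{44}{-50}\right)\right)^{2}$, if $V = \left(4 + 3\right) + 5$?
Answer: $\frac{214025591641}{116640000} \approx 1834.9$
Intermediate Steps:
$V = 12$ ($V = 7 + 5 = 12$)
$Z{\left(b,v \right)} = \frac{19}{2}$ ($Z{\left(b,v \right)} = 8 + \frac{1}{8} \cdot 12 = 8 + \frac{3}{2} = \frac{19}{2}$)
$u{\left(B \right)} = - \frac{19}{12}$ ($u{\left(B \right)} = \left(- \frac{1}{6}\right) \frac{19}{2} = - \frac{19}{12}$)
$\left(-42 + \left(\frac{u{\left(8 \right)}}{-36} + \frac{44}{-50}\right)\right)^{2} = \left(-42 + \left(- \frac{19}{12 \left(-36\right)} + \frac{44}{-50}\right)\right)^{2} = \left(-42 + \left(\left(- \frac{19}{12}\right) \left(- \frac{1}{36}\right) + 44 \left(- \frac{1}{50}\right)\right)\right)^{2} = \left(-42 + \left(\frac{19}{432} - \frac{22}{25}\right)\right)^{2} = \left(-42 - \frac{9029}{10800}\right)^{2} = \left(- \frac{462629}{10800}\right)^{2} = \frac{214025591641}{116640000}$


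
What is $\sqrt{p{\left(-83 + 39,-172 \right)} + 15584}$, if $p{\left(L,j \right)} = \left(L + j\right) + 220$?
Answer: $6 \sqrt{433} \approx 124.85$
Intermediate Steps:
$p{\left(L,j \right)} = 220 + L + j$
$\sqrt{p{\left(-83 + 39,-172 \right)} + 15584} = \sqrt{\left(220 + \left(-83 + 39\right) - 172\right) + 15584} = \sqrt{\left(220 - 44 - 172\right) + 15584} = \sqrt{4 + 15584} = \sqrt{15588} = 6 \sqrt{433}$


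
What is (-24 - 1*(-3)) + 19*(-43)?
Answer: -838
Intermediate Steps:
(-24 - 1*(-3)) + 19*(-43) = (-24 + 3) - 817 = -21 - 817 = -838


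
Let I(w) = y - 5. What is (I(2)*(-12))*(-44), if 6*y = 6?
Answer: -2112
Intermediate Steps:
y = 1 (y = (⅙)*6 = 1)
I(w) = -4 (I(w) = 1 - 5 = -4)
(I(2)*(-12))*(-44) = -4*(-12)*(-44) = 48*(-44) = -2112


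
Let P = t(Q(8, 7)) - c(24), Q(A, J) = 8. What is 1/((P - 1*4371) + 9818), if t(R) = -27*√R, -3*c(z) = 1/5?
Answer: 612795/3337279118 + 6075*√2/3337279118 ≈ 0.00018620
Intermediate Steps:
c(z) = -1/15 (c(z) = -⅓/5 = -⅓*⅕ = -1/15)
P = 1/15 - 54*√2 (P = -54*√2 - 1*(-1/15) = -54*√2 + 1/15 = 1/15 - 54*√2 ≈ -76.301)
1/((P - 1*4371) + 9818) = 1/(((1/15 - 54*√2) - 1*4371) + 9818) = 1/(((1/15 - 54*√2) - 4371) + 9818) = 1/((-65564/15 - 54*√2) + 9818) = 1/(81706/15 - 54*√2)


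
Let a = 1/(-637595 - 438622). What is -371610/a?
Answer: 399932999370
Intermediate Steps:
a = -1/1076217 (a = 1/(-1076217) = -1/1076217 ≈ -9.2918e-7)
-371610/a = -371610/(-1/1076217) = -371610*(-1076217) = 399932999370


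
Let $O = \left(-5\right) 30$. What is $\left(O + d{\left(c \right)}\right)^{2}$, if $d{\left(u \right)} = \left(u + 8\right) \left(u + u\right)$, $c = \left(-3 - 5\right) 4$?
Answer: $1920996$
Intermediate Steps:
$c = -32$ ($c = \left(-8\right) 4 = -32$)
$d{\left(u \right)} = 2 u \left(8 + u\right)$ ($d{\left(u \right)} = \left(8 + u\right) 2 u = 2 u \left(8 + u\right)$)
$O = -150$
$\left(O + d{\left(c \right)}\right)^{2} = \left(-150 + 2 \left(-32\right) \left(8 - 32\right)\right)^{2} = \left(-150 + 2 \left(-32\right) \left(-24\right)\right)^{2} = \left(-150 + 1536\right)^{2} = 1386^{2} = 1920996$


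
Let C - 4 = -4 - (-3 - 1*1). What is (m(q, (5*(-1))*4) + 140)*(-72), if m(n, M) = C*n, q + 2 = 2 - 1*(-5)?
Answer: -11520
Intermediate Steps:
q = 5 (q = -2 + (2 - 1*(-5)) = -2 + (2 + 5) = -2 + 7 = 5)
C = 4 (C = 4 + (-4 - (-3 - 1*1)) = 4 + (-4 - (-3 - 1)) = 4 + (-4 - 1*(-4)) = 4 + (-4 + 4) = 4 + 0 = 4)
m(n, M) = 4*n
(m(q, (5*(-1))*4) + 140)*(-72) = (4*5 + 140)*(-72) = (20 + 140)*(-72) = 160*(-72) = -11520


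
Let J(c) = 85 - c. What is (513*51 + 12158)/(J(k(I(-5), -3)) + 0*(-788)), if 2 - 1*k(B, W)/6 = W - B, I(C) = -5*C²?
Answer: 38321/805 ≈ 47.604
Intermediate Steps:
k(B, W) = 12 - 6*W + 6*B (k(B, W) = 12 - 6*(W - B) = 12 + (-6*W + 6*B) = 12 - 6*W + 6*B)
(513*51 + 12158)/(J(k(I(-5), -3)) + 0*(-788)) = (513*51 + 12158)/((85 - (12 - 6*(-3) + 6*(-5*(-5)²))) + 0*(-788)) = (26163 + 12158)/((85 - (12 + 18 + 6*(-5*25))) + 0) = 38321/((85 - (12 + 18 + 6*(-125))) + 0) = 38321/((85 - (12 + 18 - 750)) + 0) = 38321/((85 - 1*(-720)) + 0) = 38321/((85 + 720) + 0) = 38321/(805 + 0) = 38321/805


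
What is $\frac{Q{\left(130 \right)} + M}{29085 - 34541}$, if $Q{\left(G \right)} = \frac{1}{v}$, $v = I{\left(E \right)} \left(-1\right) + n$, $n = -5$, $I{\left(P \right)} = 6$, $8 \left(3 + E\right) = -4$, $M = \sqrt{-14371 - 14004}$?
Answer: $\frac{1}{60016} - \frac{5 i \sqrt{1135}}{5456} \approx 1.6662 \cdot 10^{-5} - 0.030874 i$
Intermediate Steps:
$M = 5 i \sqrt{1135}$ ($M = \sqrt{-28375} = 5 i \sqrt{1135} \approx 168.45 i$)
$E = - \frac{7}{2}$ ($E = -3 + \frac{1}{8} \left(-4\right) = -3 - \frac{1}{2} = - \frac{7}{2} \approx -3.5$)
$v = -11$ ($v = 6 \left(-1\right) - 5 = -6 - 5 = -11$)
$Q{\left(G \right)} = - \frac{1}{11}$ ($Q{\left(G \right)} = \frac{1}{-11} = - \frac{1}{11}$)
$\frac{Q{\left(130 \right)} + M}{29085 - 34541} = \frac{- \frac{1}{11} + 5 i \sqrt{1135}}{29085 - 34541} = \frac{- \frac{1}{11} + 5 i \sqrt{1135}}{-5456} = \left(- \frac{1}{11} + 5 i \sqrt{1135}\right) \left(- \frac{1}{5456}\right) = \frac{1}{60016} - \frac{5 i \sqrt{1135}}{5456}$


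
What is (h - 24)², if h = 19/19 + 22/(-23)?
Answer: 303601/529 ≈ 573.92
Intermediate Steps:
h = 1/23 (h = 19*(1/19) + 22*(-1/23) = 1 - 22/23 = 1/23 ≈ 0.043478)
(h - 24)² = (1/23 - 24)² = (-551/23)² = 303601/529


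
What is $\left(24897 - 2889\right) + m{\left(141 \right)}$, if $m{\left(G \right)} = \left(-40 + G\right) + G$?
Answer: $22250$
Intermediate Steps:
$m{\left(G \right)} = -40 + 2 G$
$\left(24897 - 2889\right) + m{\left(141 \right)} = \left(24897 - 2889\right) + \left(-40 + 2 \cdot 141\right) = 22008 + \left(-40 + 282\right) = 22008 + 242 = 22250$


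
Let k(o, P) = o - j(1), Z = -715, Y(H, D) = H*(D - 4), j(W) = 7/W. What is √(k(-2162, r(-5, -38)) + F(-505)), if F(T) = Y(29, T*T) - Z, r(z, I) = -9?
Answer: √7394155 ≈ 2719.2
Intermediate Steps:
Y(H, D) = H*(-4 + D)
k(o, P) = -7 + o (k(o, P) = o - 7/1 = o - 7 = -7 + o)
F(T) = 599 + 29*T² (F(T) = 29*(-4 + T*T) - 1*(-715) = 29*(-4 + T²) + 715 = (-116 + 29*T²) + 715 = 599 + 29*T²)
√(k(-2162, r(-5, -38)) + F(-505)) = √((-7 - 2162) + (599 + 29*(-505)²)) = √(-2169 + (599 + 29*255025)) = √(-2169 + (599 + 7395725)) = √(-2169 + 7396324) = √7394155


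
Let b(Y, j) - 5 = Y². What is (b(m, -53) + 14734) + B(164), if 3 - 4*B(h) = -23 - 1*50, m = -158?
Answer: 39722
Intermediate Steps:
B(h) = 19 (B(h) = ¾ - (-23 - 1*50)/4 = ¾ - (-23 - 50)/4 = ¾ - ¼*(-73) = ¾ + 73/4 = 19)
b(Y, j) = 5 + Y²
(b(m, -53) + 14734) + B(164) = ((5 + (-158)²) + 14734) + 19 = ((5 + 24964) + 14734) + 19 = (24969 + 14734) + 19 = 39703 + 19 = 39722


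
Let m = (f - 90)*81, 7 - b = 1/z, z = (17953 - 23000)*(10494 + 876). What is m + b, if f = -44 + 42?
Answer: -427226783549/57384390 ≈ -7445.0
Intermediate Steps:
f = -2
z = -57384390 (z = -5047*11370 = -57384390)
b = 401690731/57384390 (b = 7 - 1/(-57384390) = 7 - 1*(-1/57384390) = 7 + 1/57384390 = 401690731/57384390 ≈ 7.0000)
m = -7452 (m = (-2 - 90)*81 = -92*81 = -7452)
m + b = -7452 + 401690731/57384390 = -427226783549/57384390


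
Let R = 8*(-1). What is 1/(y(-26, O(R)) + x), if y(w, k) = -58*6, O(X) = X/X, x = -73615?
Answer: -1/73963 ≈ -1.3520e-5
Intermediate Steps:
R = -8
O(X) = 1
y(w, k) = -348
1/(y(-26, O(R)) + x) = 1/(-348 - 73615) = 1/(-73963) = -1/73963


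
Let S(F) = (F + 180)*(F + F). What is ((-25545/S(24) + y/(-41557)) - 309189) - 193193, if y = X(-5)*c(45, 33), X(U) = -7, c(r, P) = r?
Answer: -68144476188031/135642048 ≈ -5.0238e+5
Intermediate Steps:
S(F) = 2*F*(180 + F) (S(F) = (180 + F)*(2*F) = 2*F*(180 + F))
y = -315 (y = -7*45 = -315)
((-25545/S(24) + y/(-41557)) - 309189) - 193193 = ((-25545*1/(48*(180 + 24)) - 315/(-41557)) - 309189) - 193193 = ((-25545/(2*24*204) - 315*(-1/41557)) - 309189) - 193193 = ((-25545/9792 + 315/41557) - 309189) - 193193 = ((-25545*1/9792 + 315/41557) - 309189) - 193193 = ((-8515/3264 + 315/41557) - 309189) - 193193 = (-352829695/135642048 - 309189) - 193193 = -41939382008767/135642048 - 193193 = -68144476188031/135642048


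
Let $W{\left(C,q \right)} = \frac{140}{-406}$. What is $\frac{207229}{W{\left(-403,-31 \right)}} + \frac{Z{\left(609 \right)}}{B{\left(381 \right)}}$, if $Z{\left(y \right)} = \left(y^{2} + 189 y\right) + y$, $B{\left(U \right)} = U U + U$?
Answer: $- \frac{72887525376}{121285} \approx -6.0096 \cdot 10^{5}$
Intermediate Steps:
$W{\left(C,q \right)} = - \frac{10}{29}$ ($W{\left(C,q \right)} = 140 \left(- \frac{1}{406}\right) = - \frac{10}{29}$)
$B{\left(U \right)} = U + U^{2}$ ($B{\left(U \right)} = U^{2} + U = U + U^{2}$)
$Z{\left(y \right)} = y^{2} + 190 y$
$\frac{207229}{W{\left(-403,-31 \right)}} + \frac{Z{\left(609 \right)}}{B{\left(381 \right)}} = \frac{207229}{- \frac{10}{29}} + \frac{609 \left(190 + 609\right)}{381 \left(1 + 381\right)} = 207229 \left(- \frac{29}{10}\right) + \frac{609 \cdot 799}{381 \cdot 382} = - \frac{6009641}{10} + \frac{486591}{145542} = - \frac{6009641}{10} + 486591 \cdot \frac{1}{145542} = - \frac{6009641}{10} + \frac{162197}{48514} = - \frac{72887525376}{121285}$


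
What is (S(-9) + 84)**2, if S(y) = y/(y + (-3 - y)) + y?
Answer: 6084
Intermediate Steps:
S(y) = 2*y/3 (S(y) = y/(-3) + y = -y/3 + y = 2*y/3)
(S(-9) + 84)**2 = ((2/3)*(-9) + 84)**2 = (-6 + 84)**2 = 78**2 = 6084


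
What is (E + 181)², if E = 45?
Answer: 51076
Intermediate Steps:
(E + 181)² = (45 + 181)² = 226² = 51076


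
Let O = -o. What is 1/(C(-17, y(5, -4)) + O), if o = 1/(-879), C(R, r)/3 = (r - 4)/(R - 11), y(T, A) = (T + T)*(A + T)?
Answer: -12306/7897 ≈ -1.5583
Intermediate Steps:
y(T, A) = 2*T*(A + T) (y(T, A) = (2*T)*(A + T) = 2*T*(A + T))
C(R, r) = 3*(-4 + r)/(-11 + R) (C(R, r) = 3*((r - 4)/(R - 11)) = 3*((-4 + r)/(-11 + R)) = 3*(-4 + r)/(-11 + R))
o = -1/879 ≈ -0.0011377
O = 1/879 (O = -1*(-1/879) = 1/879 ≈ 0.0011377)
1/(C(-17, y(5, -4)) + O) = 1/(3*(-4 + 2*5*(-4 + 5))/(-11 - 17) + 1/879) = 1/(3*(-4 + 2*5*1)/(-28) + 1/879) = 1/(3*(-1/28)*(-4 + 10) + 1/879) = 1/(3*(-1/28)*6 + 1/879) = 1/(-9/14 + 1/879) = 1/(-7897/12306) = -12306/7897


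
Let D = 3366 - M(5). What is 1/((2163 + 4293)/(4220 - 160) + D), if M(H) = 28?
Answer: 1015/3389684 ≈ 0.00029944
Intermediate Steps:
D = 3338 (D = 3366 - 1*28 = 3366 - 28 = 3338)
1/((2163 + 4293)/(4220 - 160) + D) = 1/((2163 + 4293)/(4220 - 160) + 3338) = 1/(6456/4060 + 3338) = 1/(6456*(1/4060) + 3338) = 1/(1614/1015 + 3338) = 1/(3389684/1015) = 1015/3389684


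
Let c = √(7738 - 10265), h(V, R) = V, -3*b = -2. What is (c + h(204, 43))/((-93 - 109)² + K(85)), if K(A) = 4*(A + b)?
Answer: 153/30860 + 57*I*√7/123440 ≈ 0.0049579 + 0.0012217*I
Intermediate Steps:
b = ⅔ (b = -⅓*(-2) = ⅔ ≈ 0.66667)
K(A) = 8/3 + 4*A (K(A) = 4*(A + ⅔) = 4*(⅔ + A) = 8/3 + 4*A)
c = 19*I*√7 (c = √(-2527) = 19*I*√7 ≈ 50.269*I)
(c + h(204, 43))/((-93 - 109)² + K(85)) = (19*I*√7 + 204)/((-93 - 109)² + (8/3 + 4*85)) = (204 + 19*I*√7)/((-202)² + (8/3 + 340)) = (204 + 19*I*√7)/(40804 + 1028/3) = (204 + 19*I*√7)/(123440/3) = (204 + 19*I*√7)*(3/123440) = 153/30860 + 57*I*√7/123440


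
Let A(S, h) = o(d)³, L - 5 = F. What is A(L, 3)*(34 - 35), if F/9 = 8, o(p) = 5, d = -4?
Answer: -125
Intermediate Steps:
F = 72 (F = 9*8 = 72)
L = 77 (L = 5 + 72 = 77)
A(S, h) = 125 (A(S, h) = 5³ = 125)
A(L, 3)*(34 - 35) = 125*(34 - 35) = 125*(-1) = -125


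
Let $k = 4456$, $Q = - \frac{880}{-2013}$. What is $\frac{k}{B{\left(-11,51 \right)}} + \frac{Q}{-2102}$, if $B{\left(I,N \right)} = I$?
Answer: $- \frac{857036288}{2115663} \approx -405.09$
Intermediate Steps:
$Q = \frac{80}{183}$ ($Q = \left(-880\right) \left(- \frac{1}{2013}\right) = \frac{80}{183} \approx 0.43716$)
$\frac{k}{B{\left(-11,51 \right)}} + \frac{Q}{-2102} = \frac{4456}{-11} + \frac{80}{183 \left(-2102\right)} = 4456 \left(- \frac{1}{11}\right) + \frac{80}{183} \left(- \frac{1}{2102}\right) = - \frac{4456}{11} - \frac{40}{192333} = - \frac{857036288}{2115663}$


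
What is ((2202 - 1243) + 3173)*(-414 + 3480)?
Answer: 12668712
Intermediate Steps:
((2202 - 1243) + 3173)*(-414 + 3480) = (959 + 3173)*3066 = 4132*3066 = 12668712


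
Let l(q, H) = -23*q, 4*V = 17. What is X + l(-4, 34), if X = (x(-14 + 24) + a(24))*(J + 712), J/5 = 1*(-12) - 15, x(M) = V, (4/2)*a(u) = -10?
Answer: -1363/4 ≈ -340.75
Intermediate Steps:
a(u) = -5 (a(u) = (½)*(-10) = -5)
V = 17/4 (V = (¼)*17 = 17/4 ≈ 4.2500)
x(M) = 17/4
J = -135 (J = 5*(1*(-12) - 15) = 5*(-12 - 15) = 5*(-27) = -135)
X = -1731/4 (X = (17/4 - 5)*(-135 + 712) = -¾*577 = -1731/4 ≈ -432.75)
X + l(-4, 34) = -1731/4 - 23*(-4) = -1731/4 + 92 = -1363/4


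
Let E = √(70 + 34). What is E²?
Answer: 104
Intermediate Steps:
E = 2*√26 (E = √104 = 2*√26 ≈ 10.198)
E² = (2*√26)² = 104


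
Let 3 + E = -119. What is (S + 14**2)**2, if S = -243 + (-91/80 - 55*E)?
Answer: 284034636601/6400 ≈ 4.4380e+7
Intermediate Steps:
E = -122 (E = -3 - 119 = -122)
S = 517269/80 (S = -243 + (-91/80 - 55/(1/(-122))) = -243 + (-91*1/80 - 55/(-1/122)) = -243 + (-91/80 - 55*(-122)) = -243 + (-91/80 + 6710) = -243 + 536709/80 = 517269/80 ≈ 6465.9)
(S + 14**2)**2 = (517269/80 + 14**2)**2 = (517269/80 + 196)**2 = (532949/80)**2 = 284034636601/6400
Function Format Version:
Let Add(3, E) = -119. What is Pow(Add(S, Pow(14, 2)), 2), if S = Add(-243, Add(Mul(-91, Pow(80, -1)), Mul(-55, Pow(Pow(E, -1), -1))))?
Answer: Rational(284034636601, 6400) ≈ 4.4380e+7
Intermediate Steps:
E = -122 (E = Add(-3, -119) = -122)
S = Rational(517269, 80) (S = Add(-243, Add(Mul(-91, Pow(80, -1)), Mul(-55, Pow(Pow(-122, -1), -1)))) = Add(-243, Add(Mul(-91, Rational(1, 80)), Mul(-55, Pow(Rational(-1, 122), -1)))) = Add(-243, Add(Rational(-91, 80), Mul(-55, -122))) = Add(-243, Add(Rational(-91, 80), 6710)) = Add(-243, Rational(536709, 80)) = Rational(517269, 80) ≈ 6465.9)
Pow(Add(S, Pow(14, 2)), 2) = Pow(Add(Rational(517269, 80), Pow(14, 2)), 2) = Pow(Add(Rational(517269, 80), 196), 2) = Pow(Rational(532949, 80), 2) = Rational(284034636601, 6400)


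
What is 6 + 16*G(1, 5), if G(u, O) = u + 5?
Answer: 102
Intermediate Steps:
G(u, O) = 5 + u
6 + 16*G(1, 5) = 6 + 16*(5 + 1) = 6 + 16*6 = 6 + 96 = 102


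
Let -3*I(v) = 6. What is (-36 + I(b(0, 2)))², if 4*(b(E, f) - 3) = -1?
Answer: 1444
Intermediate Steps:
b(E, f) = 11/4 (b(E, f) = 3 + (¼)*(-1) = 3 - ¼ = 11/4)
I(v) = -2 (I(v) = -⅓*6 = -2)
(-36 + I(b(0, 2)))² = (-36 - 2)² = (-38)² = 1444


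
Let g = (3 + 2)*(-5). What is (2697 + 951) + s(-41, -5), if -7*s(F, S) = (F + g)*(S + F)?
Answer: 22500/7 ≈ 3214.3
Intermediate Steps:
g = -25 (g = 5*(-5) = -25)
s(F, S) = -(-25 + F)*(F + S)/7 (s(F, S) = -(F - 25)*(S + F)/7 = -(-25 + F)*(F + S)/7)
(2697 + 951) + s(-41, -5) = (2697 + 951) + (-⅐*(-41)² + (25/7)*(-41) + (25/7)*(-5) - ⅐*(-41)*(-5)) = 3648 + (-⅐*1681 - 1025/7 - 125/7 - 205/7) = 3648 + (-1681/7 - 1025/7 - 125/7 - 205/7) = 3648 - 3036/7 = 22500/7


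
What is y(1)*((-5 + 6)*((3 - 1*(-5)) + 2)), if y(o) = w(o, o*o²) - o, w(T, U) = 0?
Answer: -10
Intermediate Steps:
y(o) = -o (y(o) = 0 - o = -o)
y(1)*((-5 + 6)*((3 - 1*(-5)) + 2)) = (-1*1)*((-5 + 6)*((3 - 1*(-5)) + 2)) = -((3 + 5) + 2) = -(8 + 2) = -10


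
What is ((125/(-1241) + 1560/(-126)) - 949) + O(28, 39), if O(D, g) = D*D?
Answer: -4625350/26061 ≈ -177.48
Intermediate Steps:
O(D, g) = D²
((125/(-1241) + 1560/(-126)) - 949) + O(28, 39) = ((125/(-1241) + 1560/(-126)) - 949) + 28² = ((125*(-1/1241) + 1560*(-1/126)) - 949) + 784 = ((-125/1241 - 260/21) - 949) + 784 = (-325285/26061 - 949) + 784 = -25057174/26061 + 784 = -4625350/26061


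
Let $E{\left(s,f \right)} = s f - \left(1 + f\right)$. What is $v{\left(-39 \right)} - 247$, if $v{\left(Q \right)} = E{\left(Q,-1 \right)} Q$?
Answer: $-1768$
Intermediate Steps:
$E{\left(s,f \right)} = -1 - f + f s$ ($E{\left(s,f \right)} = f s - \left(1 + f\right) = -1 - f + f s$)
$v{\left(Q \right)} = - Q^{2}$ ($v{\left(Q \right)} = \left(-1 - -1 - Q\right) Q = \left(-1 + 1 - Q\right) Q = - Q Q = - Q^{2}$)
$v{\left(-39 \right)} - 247 = - \left(-39\right)^{2} - 247 = \left(-1\right) 1521 + \left(-1627 + 1380\right) = -1521 - 247 = -1768$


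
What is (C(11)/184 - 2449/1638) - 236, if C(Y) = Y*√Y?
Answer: -389017/1638 + 11*√11/184 ≈ -237.30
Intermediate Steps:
C(Y) = Y^(3/2)
(C(11)/184 - 2449/1638) - 236 = (11^(3/2)/184 - 2449/1638) - 236 = ((11*√11)*(1/184) - 2449*1/1638) - 236 = (11*√11/184 - 2449/1638) - 236 = (-2449/1638 + 11*√11/184) - 236 = -389017/1638 + 11*√11/184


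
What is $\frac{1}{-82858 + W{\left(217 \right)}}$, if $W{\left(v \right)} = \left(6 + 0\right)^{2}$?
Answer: $- \frac{1}{82822} \approx -1.2074 \cdot 10^{-5}$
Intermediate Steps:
$W{\left(v \right)} = 36$ ($W{\left(v \right)} = 6^{2} = 36$)
$\frac{1}{-82858 + W{\left(217 \right)}} = \frac{1}{-82858 + 36} = \frac{1}{-82822} = - \frac{1}{82822}$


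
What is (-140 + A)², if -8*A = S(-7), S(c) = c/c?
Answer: 1256641/64 ≈ 19635.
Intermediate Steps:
S(c) = 1
A = -⅛ (A = -⅛*1 = -⅛ ≈ -0.12500)
(-140 + A)² = (-140 - ⅛)² = (-1121/8)² = 1256641/64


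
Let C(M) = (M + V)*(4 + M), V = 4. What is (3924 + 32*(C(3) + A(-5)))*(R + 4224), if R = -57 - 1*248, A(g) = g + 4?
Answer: 21397740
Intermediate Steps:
A(g) = 4 + g
C(M) = (4 + M)² (C(M) = (M + 4)*(4 + M) = (4 + M)*(4 + M) = (4 + M)²)
R = -305 (R = -57 - 248 = -305)
(3924 + 32*(C(3) + A(-5)))*(R + 4224) = (3924 + 32*((16 + 3² + 8*3) + (4 - 5)))*(-305 + 4224) = (3924 + 32*((16 + 9 + 24) - 1))*3919 = (3924 + 32*(49 - 1))*3919 = (3924 + 32*48)*3919 = (3924 + 1536)*3919 = 5460*3919 = 21397740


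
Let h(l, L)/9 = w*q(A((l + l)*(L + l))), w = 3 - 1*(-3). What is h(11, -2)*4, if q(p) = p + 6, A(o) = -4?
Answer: 432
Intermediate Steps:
w = 6 (w = 3 + 3 = 6)
q(p) = 6 + p
h(l, L) = 108 (h(l, L) = 9*(6*(6 - 4)) = 9*(6*2) = 9*12 = 108)
h(11, -2)*4 = 108*4 = 432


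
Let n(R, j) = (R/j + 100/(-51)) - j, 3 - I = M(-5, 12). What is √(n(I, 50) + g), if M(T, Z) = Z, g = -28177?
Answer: I*√7342399518/510 ≈ 168.02*I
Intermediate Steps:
I = -9 (I = 3 - 1*12 = 3 - 12 = -9)
n(R, j) = -100/51 - j + R/j (n(R, j) = (R/j + 100*(-1/51)) - j = (R/j - 100/51) - j = (-100/51 + R/j) - j = -100/51 - j + R/j)
√(n(I, 50) + g) = √((-100/51 - 1*50 - 9/50) - 28177) = √((-100/51 - 50 - 9*1/50) - 28177) = √((-100/51 - 50 - 9/50) - 28177) = √(-132959/2550 - 28177) = √(-71984309/2550) = I*√7342399518/510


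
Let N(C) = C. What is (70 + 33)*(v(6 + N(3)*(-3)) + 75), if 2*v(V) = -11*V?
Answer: 18849/2 ≈ 9424.5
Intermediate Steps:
v(V) = -11*V/2 (v(V) = (-11*V)/2 = -11*V/2)
(70 + 33)*(v(6 + N(3)*(-3)) + 75) = (70 + 33)*(-11*(6 + 3*(-3))/2 + 75) = 103*(-11*(6 - 9)/2 + 75) = 103*(-11/2*(-3) + 75) = 103*(33/2 + 75) = 103*(183/2) = 18849/2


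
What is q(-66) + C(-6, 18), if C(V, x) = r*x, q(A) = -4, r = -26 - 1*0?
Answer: -472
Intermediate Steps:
r = -26 (r = -26 + 0 = -26)
C(V, x) = -26*x
q(-66) + C(-6, 18) = -4 - 26*18 = -4 - 468 = -472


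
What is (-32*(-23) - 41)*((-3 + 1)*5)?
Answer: -6950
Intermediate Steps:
(-32*(-23) - 41)*((-3 + 1)*5) = (736 - 41)*(-2*5) = 695*(-10) = -6950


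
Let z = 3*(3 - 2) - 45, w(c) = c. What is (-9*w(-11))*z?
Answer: -4158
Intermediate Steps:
z = -42 (z = 3*1 - 45 = 3 - 45 = -42)
(-9*w(-11))*z = -9*(-11)*(-42) = 99*(-42) = -4158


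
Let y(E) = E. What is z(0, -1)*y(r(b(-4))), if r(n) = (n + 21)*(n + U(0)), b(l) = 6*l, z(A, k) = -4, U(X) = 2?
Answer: -264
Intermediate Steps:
r(n) = (2 + n)*(21 + n) (r(n) = (n + 21)*(n + 2) = (21 + n)*(2 + n) = (2 + n)*(21 + n))
z(0, -1)*y(r(b(-4))) = -4*(42 + (6*(-4))**2 + 23*(6*(-4))) = -4*(42 + (-24)**2 + 23*(-24)) = -4*(42 + 576 - 552) = -4*66 = -264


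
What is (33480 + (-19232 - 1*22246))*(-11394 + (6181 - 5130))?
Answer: 82723314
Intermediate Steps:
(33480 + (-19232 - 1*22246))*(-11394 + (6181 - 5130)) = (33480 + (-19232 - 22246))*(-11394 + 1051) = (33480 - 41478)*(-10343) = -7998*(-10343) = 82723314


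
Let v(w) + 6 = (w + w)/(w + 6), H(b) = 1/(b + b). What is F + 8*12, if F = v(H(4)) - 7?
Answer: 4069/49 ≈ 83.041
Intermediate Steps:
H(b) = 1/(2*b)
v(w) = -6 + 2*w/(6 + w) (v(w) = -6 + (w + w)/(w + 6) = -6 + (2*w)/(6 + w) = -6 + 2*w/(6 + w))
F = -635/49 (F = 4*(-9 - 1/(2*4))/(6 + (½)/4) - 7 = 4*(-9 - 1/(2*4))/(6 + (½)*(¼)) - 7 = 4*(-9 - 1*⅛)/(6 + ⅛) - 7 = 4*(-9 - ⅛)/(49/8) - 7 = 4*(8/49)*(-73/8) - 7 = -292/49 - 7 = -635/49 ≈ -12.959)
F + 8*12 = -635/49 + 8*12 = -635/49 + 96 = 4069/49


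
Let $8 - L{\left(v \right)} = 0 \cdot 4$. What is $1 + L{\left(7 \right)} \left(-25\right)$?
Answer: $-199$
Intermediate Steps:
$L{\left(v \right)} = 8$ ($L{\left(v \right)} = 8 - 0 \cdot 4 = 8 - 0 = 8 + 0 = 8$)
$1 + L{\left(7 \right)} \left(-25\right) = 1 + 8 \left(-25\right) = 1 - 200 = -199$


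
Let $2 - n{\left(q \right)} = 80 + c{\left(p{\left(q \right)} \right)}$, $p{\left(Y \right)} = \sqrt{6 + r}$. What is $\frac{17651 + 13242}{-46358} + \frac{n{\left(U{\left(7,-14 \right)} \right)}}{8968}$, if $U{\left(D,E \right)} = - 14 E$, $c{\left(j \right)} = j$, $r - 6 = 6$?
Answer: $- \frac{70166087}{103934636} - \frac{3 \sqrt{2}}{8968} \approx -0.67557$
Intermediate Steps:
$r = 12$ ($r = 6 + 6 = 12$)
$p{\left(Y \right)} = 3 \sqrt{2}$ ($p{\left(Y \right)} = \sqrt{6 + 12} = \sqrt{18} = 3 \sqrt{2}$)
$n{\left(q \right)} = -78 - 3 \sqrt{2}$ ($n{\left(q \right)} = 2 - \left(80 + 3 \sqrt{2}\right) = -78 - 3 \sqrt{2}$)
$\frac{17651 + 13242}{-46358} + \frac{n{\left(U{\left(7,-14 \right)} \right)}}{8968} = \frac{17651 + 13242}{-46358} + \frac{-78 - 3 \sqrt{2}}{8968} = 30893 \left(- \frac{1}{46358}\right) + \left(-78 - 3 \sqrt{2}\right) \frac{1}{8968} = - \frac{30893}{46358} - \left(\frac{39}{4484} + \frac{3 \sqrt{2}}{8968}\right) = - \frac{70166087}{103934636} - \frac{3 \sqrt{2}}{8968}$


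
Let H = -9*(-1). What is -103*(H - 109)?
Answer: 10300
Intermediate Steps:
H = 9
-103*(H - 109) = -103*(9 - 109) = -103*(-100) = 10300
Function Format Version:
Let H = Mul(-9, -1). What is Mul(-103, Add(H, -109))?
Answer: 10300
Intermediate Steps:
H = 9
Mul(-103, Add(H, -109)) = Mul(-103, Add(9, -109)) = Mul(-103, -100) = 10300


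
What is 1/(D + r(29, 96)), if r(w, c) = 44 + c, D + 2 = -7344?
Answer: -1/7206 ≈ -0.00013877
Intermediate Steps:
D = -7346 (D = -2 - 7344 = -7346)
1/(D + r(29, 96)) = 1/(-7346 + (44 + 96)) = 1/(-7346 + 140) = 1/(-7206) = -1/7206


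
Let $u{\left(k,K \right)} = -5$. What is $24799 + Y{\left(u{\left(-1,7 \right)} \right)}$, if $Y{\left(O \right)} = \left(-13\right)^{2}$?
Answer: $24968$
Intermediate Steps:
$Y{\left(O \right)} = 169$
$24799 + Y{\left(u{\left(-1,7 \right)} \right)} = 24799 + 169 = 24968$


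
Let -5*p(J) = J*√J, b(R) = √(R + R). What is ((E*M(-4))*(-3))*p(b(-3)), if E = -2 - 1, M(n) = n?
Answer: 36*(-6)^(¾)/5 ≈ -19.518 + 19.518*I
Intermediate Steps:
b(R) = √2*√R (b(R) = √(2*R) = √2*√R)
E = -3
p(J) = -J^(3/2)/5 (p(J) = -J*√J/5 = -J^(3/2)/5)
((E*M(-4))*(-3))*p(b(-3)) = (-3*(-4)*(-3))*(-(-3)^(¾)*2^(¾)/5) = (12*(-3))*(-2^(¾)*(3^(¾)*I^(3/2))/5) = -(-36)*(I*√6)^(3/2)/5 = -(-36)*6^(¾)*I^(3/2)/5 = 36*6^(¾)*I^(3/2)/5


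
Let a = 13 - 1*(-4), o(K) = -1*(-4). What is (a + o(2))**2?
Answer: 441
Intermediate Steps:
o(K) = 4
a = 17 (a = 13 + 4 = 17)
(a + o(2))**2 = (17 + 4)**2 = 21**2 = 441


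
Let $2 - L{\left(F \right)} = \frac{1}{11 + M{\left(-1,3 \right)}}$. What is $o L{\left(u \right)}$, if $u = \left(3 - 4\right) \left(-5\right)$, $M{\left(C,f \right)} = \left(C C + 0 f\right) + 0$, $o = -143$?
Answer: $- \frac{3289}{12} \approx -274.08$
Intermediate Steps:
$M{\left(C,f \right)} = C^{2}$ ($M{\left(C,f \right)} = \left(C^{2} + 0\right) + 0 = C^{2} + 0 = C^{2}$)
$u = 5$ ($u = \left(-1\right) \left(-5\right) = 5$)
$L{\left(F \right)} = \frac{23}{12}$ ($L{\left(F \right)} = 2 - \frac{1}{11 + \left(-1\right)^{2}} = 2 - \frac{1}{11 + 1} = 2 - \frac{1}{12} = \frac{23}{12}$)
$o L{\left(u \right)} = \left(-143\right) \frac{23}{12} = - \frac{3289}{12}$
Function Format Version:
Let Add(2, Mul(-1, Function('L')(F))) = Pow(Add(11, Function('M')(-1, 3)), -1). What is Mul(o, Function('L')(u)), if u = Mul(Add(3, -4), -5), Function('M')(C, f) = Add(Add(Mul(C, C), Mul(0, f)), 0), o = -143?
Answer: Rational(-3289, 12) ≈ -274.08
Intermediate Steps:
Function('M')(C, f) = Pow(C, 2) (Function('M')(C, f) = Add(Add(Pow(C, 2), 0), 0) = Add(Pow(C, 2), 0) = Pow(C, 2))
u = 5 (u = Mul(-1, -5) = 5)
Function('L')(F) = Rational(23, 12) (Function('L')(F) = Add(2, Mul(-1, Pow(Add(11, Pow(-1, 2)), -1))) = Add(2, Mul(-1, Pow(Add(11, 1), -1))) = Add(2, Mul(-1, Pow(12, -1))) = Add(2, Mul(-1, Rational(1, 12))) = Add(2, Rational(-1, 12)) = Rational(23, 12))
Mul(o, Function('L')(u)) = Mul(-143, Rational(23, 12)) = Rational(-3289, 12)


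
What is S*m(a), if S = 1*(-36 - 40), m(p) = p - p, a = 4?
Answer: 0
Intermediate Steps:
m(p) = 0
S = -76 (S = 1*(-76) = -76)
S*m(a) = -76*0 = 0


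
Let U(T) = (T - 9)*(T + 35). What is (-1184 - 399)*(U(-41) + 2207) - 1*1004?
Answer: -3969585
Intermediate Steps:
U(T) = (-9 + T)*(35 + T)
(-1184 - 399)*(U(-41) + 2207) - 1*1004 = (-1184 - 399)*((-315 + (-41)**2 + 26*(-41)) + 2207) - 1*1004 = -1583*((-315 + 1681 - 1066) + 2207) - 1004 = -1583*(300 + 2207) - 1004 = -1583*2507 - 1004 = -3968581 - 1004 = -3969585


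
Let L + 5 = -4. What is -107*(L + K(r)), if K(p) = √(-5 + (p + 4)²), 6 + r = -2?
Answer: 963 - 107*√11 ≈ 608.12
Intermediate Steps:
L = -9 (L = -5 - 4 = -9)
r = -8 (r = -6 - 2 = -8)
K(p) = √(-5 + (4 + p)²)
-107*(L + K(r)) = -107*(-9 + √(-5 + (4 - 8)²)) = -107*(-9 + √(-5 + (-4)²)) = -107*(-9 + √(-5 + 16)) = -107*(-9 + √11) = 963 - 107*√11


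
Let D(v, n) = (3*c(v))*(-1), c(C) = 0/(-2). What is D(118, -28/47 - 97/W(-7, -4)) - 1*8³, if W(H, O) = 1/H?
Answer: -512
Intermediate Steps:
c(C) = 0 (c(C) = 0*(-½) = 0)
D(v, n) = 0 (D(v, n) = (3*0)*(-1) = 0*(-1) = 0)
D(118, -28/47 - 97/W(-7, -4)) - 1*8³ = 0 - 1*8³ = 0 - 1*512 = 0 - 512 = -512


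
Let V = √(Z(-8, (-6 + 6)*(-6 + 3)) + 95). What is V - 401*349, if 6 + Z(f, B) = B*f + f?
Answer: -139940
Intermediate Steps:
Z(f, B) = -6 + f + B*f (Z(f, B) = -6 + (B*f + f) = -6 + (f + B*f) = -6 + f + B*f)
V = 9 (V = √((-6 - 8 + ((-6 + 6)*(-6 + 3))*(-8)) + 95) = √((-6 - 8 + (0*(-3))*(-8)) + 95) = √((-6 - 8 + 0*(-8)) + 95) = √((-6 - 8 + 0) + 95) = √(-14 + 95) = √81 = 9)
V - 401*349 = 9 - 401*349 = 9 - 139949 = -139940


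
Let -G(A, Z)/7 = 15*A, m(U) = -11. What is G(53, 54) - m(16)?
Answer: -5554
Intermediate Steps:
G(A, Z) = -105*A
G(53, 54) - m(16) = -105*53 - 1*(-11) = -5565 + 11 = -5554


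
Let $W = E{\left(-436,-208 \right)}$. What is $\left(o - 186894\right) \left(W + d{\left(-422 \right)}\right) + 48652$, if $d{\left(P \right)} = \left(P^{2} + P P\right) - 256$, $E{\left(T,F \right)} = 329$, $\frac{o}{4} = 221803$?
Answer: $249482033290$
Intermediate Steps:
$o = 887212$ ($o = 4 \cdot 221803 = 887212$)
$d{\left(P \right)} = -256 + 2 P^{2}$ ($d{\left(P \right)} = \left(P^{2} + P^{2}\right) - 256 = 2 P^{2} - 256 = -256 + 2 P^{2}$)
$W = 329$
$\left(o - 186894\right) \left(W + d{\left(-422 \right)}\right) + 48652 = \left(887212 - 186894\right) \left(329 - \left(256 - 2 \left(-422\right)^{2}\right)\right) + 48652 = 700318 \left(329 + \left(-256 + 2 \cdot 178084\right)\right) + 48652 = 700318 \left(329 + \left(-256 + 356168\right)\right) + 48652 = 700318 \left(329 + 355912\right) + 48652 = 700318 \cdot 356241 + 48652 = 249481984638 + 48652 = 249482033290$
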